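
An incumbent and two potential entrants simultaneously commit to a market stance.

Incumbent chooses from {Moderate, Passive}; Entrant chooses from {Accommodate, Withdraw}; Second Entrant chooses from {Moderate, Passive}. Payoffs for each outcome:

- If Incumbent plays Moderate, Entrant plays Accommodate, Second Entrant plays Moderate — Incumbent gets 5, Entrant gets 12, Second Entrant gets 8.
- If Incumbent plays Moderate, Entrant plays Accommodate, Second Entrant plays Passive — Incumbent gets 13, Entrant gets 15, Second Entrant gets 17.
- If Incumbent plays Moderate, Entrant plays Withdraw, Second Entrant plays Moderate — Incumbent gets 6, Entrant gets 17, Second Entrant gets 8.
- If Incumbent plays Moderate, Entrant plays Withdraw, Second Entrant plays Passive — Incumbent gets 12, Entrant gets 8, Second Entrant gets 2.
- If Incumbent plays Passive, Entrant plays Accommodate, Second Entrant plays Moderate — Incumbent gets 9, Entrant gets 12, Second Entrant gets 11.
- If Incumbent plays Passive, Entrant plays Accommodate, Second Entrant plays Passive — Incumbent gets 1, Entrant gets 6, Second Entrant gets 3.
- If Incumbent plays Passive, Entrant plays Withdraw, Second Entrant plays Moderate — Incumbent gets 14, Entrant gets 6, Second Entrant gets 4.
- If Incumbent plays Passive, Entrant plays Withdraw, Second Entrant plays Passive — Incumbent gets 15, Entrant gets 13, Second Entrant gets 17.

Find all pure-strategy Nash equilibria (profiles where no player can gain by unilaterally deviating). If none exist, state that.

For each strategy profile, look for a profitable unilateral deviation.
(Moderate, Accommodate, Moderate): Incumbent can switch to Passive (5 → 9). Not NE.
(Moderate, Accommodate, Passive): Incumbent gets 13, best alternative 1; Entrant gets 15, best alternative 8; Second Entrant gets 17, best alternative 8. No profitable deviation — NE.
(Moderate, Withdraw, Moderate): Incumbent can switch to Passive (6 → 14). Not NE.
(Moderate, Withdraw, Passive): Incumbent can switch to Passive (12 → 15). Not NE.
(Passive, Accommodate, Moderate): Incumbent gets 9, best alternative 5; Entrant gets 12, best alternative 6; Second Entrant gets 11, best alternative 3. No profitable deviation — NE.
(Passive, Accommodate, Passive): Incumbent can switch to Moderate (1 → 13). Not NE.
(Passive, Withdraw, Moderate): Entrant can switch to Accommodate (6 → 12). Not NE.
(Passive, Withdraw, Passive): Incumbent gets 15, best alternative 12; Entrant gets 13, best alternative 6; Second Entrant gets 17, best alternative 4. No profitable deviation — NE.

Pure-strategy Nash equilibria: (Moderate, Accommodate, Passive); (Passive, Accommodate, Moderate); (Passive, Withdraw, Passive)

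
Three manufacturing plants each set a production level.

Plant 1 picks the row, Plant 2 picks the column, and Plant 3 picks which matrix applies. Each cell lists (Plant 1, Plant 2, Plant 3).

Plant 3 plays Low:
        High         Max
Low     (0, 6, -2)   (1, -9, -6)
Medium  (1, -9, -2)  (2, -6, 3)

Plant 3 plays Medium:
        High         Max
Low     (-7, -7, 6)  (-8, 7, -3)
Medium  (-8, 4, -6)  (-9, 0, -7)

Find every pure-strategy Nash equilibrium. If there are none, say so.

(Low, Max, Medium), (Medium, Max, Low)

(Low, High, Low): Plant 1 can switch to Medium (0 → 1). Not NE.
(Low, High, Medium): Plant 2 can switch to Max (-7 → 7). Not NE.
(Low, Max, Low): Plant 1 can switch to Medium (1 → 2). Not NE.
(Low, Max, Medium): Plant 1 gets -8, best alternative -9; Plant 2 gets 7, best alternative -7; Plant 3 gets -3, best alternative -6. No profitable deviation — NE.
(Medium, High, Low): Plant 2 can switch to Max (-9 → -6). Not NE.
(Medium, High, Medium): Plant 1 can switch to Low (-8 → -7). Not NE.
(Medium, Max, Low): Plant 1 gets 2, best alternative 1; Plant 2 gets -6, best alternative -9; Plant 3 gets 3, best alternative -7. No profitable deviation — NE.
(Medium, Max, Medium): Plant 1 can switch to Low (-9 → -8). Not NE.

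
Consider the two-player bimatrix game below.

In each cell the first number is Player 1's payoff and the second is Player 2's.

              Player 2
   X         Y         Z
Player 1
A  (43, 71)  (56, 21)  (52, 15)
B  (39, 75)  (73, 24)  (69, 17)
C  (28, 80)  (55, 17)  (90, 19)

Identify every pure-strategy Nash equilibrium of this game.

Player 1 against X: payoffs 43, 39, 28 → best response A.
Player 1 against Y: payoffs 56, 73, 55 → best response B.
Player 1 against Z: payoffs 52, 69, 90 → best response C.
Player 2 against A: payoffs 71, 21, 15 → best response X.
Player 2 against B: payoffs 75, 24, 17 → best response X.
Player 2 against C: payoffs 80, 17, 19 → best response X.
Mutual best responses: (A, X).

Pure NE: (A, X)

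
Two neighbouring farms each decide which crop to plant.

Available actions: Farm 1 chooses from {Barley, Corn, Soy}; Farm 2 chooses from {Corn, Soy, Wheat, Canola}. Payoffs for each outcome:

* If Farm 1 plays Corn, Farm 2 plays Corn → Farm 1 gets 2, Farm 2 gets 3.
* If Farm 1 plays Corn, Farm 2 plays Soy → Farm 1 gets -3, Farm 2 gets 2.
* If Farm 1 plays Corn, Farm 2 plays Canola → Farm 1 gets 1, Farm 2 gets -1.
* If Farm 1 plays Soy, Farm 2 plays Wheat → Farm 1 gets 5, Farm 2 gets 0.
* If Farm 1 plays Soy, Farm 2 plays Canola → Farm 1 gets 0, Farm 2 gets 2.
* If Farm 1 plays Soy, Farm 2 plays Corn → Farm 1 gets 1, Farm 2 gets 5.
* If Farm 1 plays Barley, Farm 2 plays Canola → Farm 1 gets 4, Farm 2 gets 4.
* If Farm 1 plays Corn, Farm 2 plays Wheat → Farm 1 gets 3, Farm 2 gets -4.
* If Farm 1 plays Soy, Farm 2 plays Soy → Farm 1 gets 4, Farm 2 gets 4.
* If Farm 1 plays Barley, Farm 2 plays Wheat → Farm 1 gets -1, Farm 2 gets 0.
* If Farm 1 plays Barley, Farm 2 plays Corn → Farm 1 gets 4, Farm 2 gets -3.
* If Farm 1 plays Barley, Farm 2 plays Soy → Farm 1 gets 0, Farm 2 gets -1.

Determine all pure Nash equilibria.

Farm 1 against Corn: payoffs 4, 2, 1 → best response Barley.
Farm 1 against Soy: payoffs 0, -3, 4 → best response Soy.
Farm 1 against Wheat: payoffs -1, 3, 5 → best response Soy.
Farm 1 against Canola: payoffs 4, 1, 0 → best response Barley.
Farm 2 against Barley: payoffs -3, -1, 0, 4 → best response Canola.
Farm 2 against Corn: payoffs 3, 2, -4, -1 → best response Corn.
Farm 2 against Soy: payoffs 5, 4, 0, 2 → best response Corn.
Mutual best responses: (Barley, Canola).

The unique pure-strategy Nash equilibrium is (Barley, Canola).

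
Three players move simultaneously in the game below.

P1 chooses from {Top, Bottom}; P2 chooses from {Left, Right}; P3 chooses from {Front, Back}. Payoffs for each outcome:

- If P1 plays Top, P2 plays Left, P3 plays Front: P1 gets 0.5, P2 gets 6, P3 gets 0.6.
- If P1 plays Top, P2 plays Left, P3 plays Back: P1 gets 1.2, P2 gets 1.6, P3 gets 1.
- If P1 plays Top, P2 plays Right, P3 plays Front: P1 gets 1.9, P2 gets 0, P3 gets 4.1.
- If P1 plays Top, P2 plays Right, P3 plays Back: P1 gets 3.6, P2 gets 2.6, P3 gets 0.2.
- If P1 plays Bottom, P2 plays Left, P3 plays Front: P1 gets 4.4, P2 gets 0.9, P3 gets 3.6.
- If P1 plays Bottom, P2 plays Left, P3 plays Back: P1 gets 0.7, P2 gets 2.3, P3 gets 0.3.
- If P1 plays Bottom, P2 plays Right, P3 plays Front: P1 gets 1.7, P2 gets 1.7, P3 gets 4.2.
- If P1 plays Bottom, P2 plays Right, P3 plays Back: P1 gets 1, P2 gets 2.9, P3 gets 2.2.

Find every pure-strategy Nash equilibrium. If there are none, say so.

There is no pure-strategy Nash equilibrium.

Check each profile: it is a Nash equilibrium iff no player can strictly gain by switching unilaterally.
(Top, Left, Front): P1 can switch to Bottom (0.5 → 4.4). Not NE.
(Top, Left, Back): P2 can switch to Right (1.6 → 2.6). Not NE.
(Top, Right, Front): P2 can switch to Left (0 → 6). Not NE.
(Top, Right, Back): P3 can switch to Front (0.2 → 4.1). Not NE.
(Bottom, Left, Front): P2 can switch to Right (0.9 → 1.7). Not NE.
(Bottom, Left, Back): P1 can switch to Top (0.7 → 1.2). Not NE.
(Bottom, Right, Front): P1 can switch to Top (1.7 → 1.9). Not NE.
(Bottom, Right, Back): P1 can switch to Top (1 → 3.6). Not NE.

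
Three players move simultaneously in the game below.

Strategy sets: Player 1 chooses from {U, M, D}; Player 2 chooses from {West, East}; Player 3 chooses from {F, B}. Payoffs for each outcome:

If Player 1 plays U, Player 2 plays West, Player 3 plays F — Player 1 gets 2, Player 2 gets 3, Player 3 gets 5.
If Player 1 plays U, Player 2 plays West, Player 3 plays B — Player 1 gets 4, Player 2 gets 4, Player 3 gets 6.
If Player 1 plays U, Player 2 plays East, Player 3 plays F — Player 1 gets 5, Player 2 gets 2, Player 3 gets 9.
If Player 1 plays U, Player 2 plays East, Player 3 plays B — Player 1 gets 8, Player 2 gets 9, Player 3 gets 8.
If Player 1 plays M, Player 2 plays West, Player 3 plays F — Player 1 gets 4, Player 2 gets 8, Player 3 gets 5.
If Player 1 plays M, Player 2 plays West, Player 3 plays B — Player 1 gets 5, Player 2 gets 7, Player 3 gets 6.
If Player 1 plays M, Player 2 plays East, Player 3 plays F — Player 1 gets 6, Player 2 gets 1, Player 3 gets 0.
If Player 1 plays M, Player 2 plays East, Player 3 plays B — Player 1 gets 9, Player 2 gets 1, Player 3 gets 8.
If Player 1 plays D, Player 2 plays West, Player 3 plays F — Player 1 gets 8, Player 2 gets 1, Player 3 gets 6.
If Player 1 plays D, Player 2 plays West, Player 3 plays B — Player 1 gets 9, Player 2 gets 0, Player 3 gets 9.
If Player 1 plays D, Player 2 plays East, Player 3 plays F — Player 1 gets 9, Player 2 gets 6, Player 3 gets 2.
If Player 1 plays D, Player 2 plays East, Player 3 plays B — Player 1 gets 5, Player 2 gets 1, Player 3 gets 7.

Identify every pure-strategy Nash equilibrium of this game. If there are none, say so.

Player 1 against (West, F): payoffs 2, 4, 8 → best response D.
Player 1 against (West, B): payoffs 4, 5, 9 → best response D.
Player 1 against (East, F): payoffs 5, 6, 9 → best response D.
Player 1 against (East, B): payoffs 8, 9, 5 → best response M.
Player 2 against (U, F): payoffs 3, 2 → best response West.
Player 2 against (U, B): payoffs 4, 9 → best response East.
Player 2 against (M, F): payoffs 8, 1 → best response West.
Player 2 against (M, B): payoffs 7, 1 → best response West.
Player 2 against (D, F): payoffs 1, 6 → best response East.
Player 2 against (D, B): payoffs 0, 1 → best response East.
Player 3 against (U, West): payoffs 5, 6 → best response B.
Player 3 against (U, East): payoffs 9, 8 → best response F.
Player 3 against (M, West): payoffs 5, 6 → best response B.
Player 3 against (M, East): payoffs 0, 8 → best response B.
Player 3 against (D, West): payoffs 6, 9 → best response B.
Player 3 against (D, East): payoffs 2, 7 → best response B.
No profile is a mutual best response for all players.

This game has no pure Nash equilibrium.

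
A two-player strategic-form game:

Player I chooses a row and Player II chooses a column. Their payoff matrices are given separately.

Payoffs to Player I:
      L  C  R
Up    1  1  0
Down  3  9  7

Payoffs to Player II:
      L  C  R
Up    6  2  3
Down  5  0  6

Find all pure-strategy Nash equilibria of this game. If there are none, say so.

(Up, L): Player I can switch to Down (1 → 3). Not NE.
(Up, C): Player I can switch to Down (1 → 9). Not NE.
(Up, R): Player I can switch to Down (0 → 7). Not NE.
(Down, L): Player II can switch to R (5 → 6). Not NE.
(Down, C): Player II can switch to L (0 → 5). Not NE.
(Down, R): Player I gets 7, best alternative 0; Player II gets 6, best alternative 5. No profitable deviation — NE.

(Down, R)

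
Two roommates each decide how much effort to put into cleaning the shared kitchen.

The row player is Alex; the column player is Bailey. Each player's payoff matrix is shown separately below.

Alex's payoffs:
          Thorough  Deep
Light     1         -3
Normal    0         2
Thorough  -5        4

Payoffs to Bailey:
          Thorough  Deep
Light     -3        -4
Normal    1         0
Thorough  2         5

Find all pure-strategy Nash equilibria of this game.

Pure-strategy Nash equilibria: (Light, Thorough); (Thorough, Deep)

Alex against Thorough: payoffs 1, 0, -5 → best response Light.
Alex against Deep: payoffs -3, 2, 4 → best response Thorough.
Bailey against Light: payoffs -3, -4 → best response Thorough.
Bailey against Normal: payoffs 1, 0 → best response Thorough.
Bailey against Thorough: payoffs 2, 5 → best response Deep.
Mutual best responses: (Light, Thorough); (Thorough, Deep).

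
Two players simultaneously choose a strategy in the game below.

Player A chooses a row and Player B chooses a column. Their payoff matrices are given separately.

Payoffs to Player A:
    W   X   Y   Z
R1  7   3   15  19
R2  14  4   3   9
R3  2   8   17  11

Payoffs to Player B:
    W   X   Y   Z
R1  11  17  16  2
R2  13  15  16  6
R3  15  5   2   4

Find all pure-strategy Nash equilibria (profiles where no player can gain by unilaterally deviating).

(R1, W): Player A can switch to R2 (7 → 14). Not NE.
(R1, X): Player A can switch to R2 (3 → 4). Not NE.
(R1, Y): Player A can switch to R3 (15 → 17). Not NE.
(R1, Z): Player B can switch to W (2 → 11). Not NE.
(R2, W): Player B can switch to X (13 → 15). Not NE.
(R2, X): Player A can switch to R3 (4 → 8). Not NE.
(R2, Y): Player A can switch to R1 (3 → 15). Not NE.
(R2, Z): Player A can switch to R1 (9 → 19). Not NE.
(The remaining 4 profiles each have a profitable deviation by the same check.)

There is no pure-strategy Nash equilibrium.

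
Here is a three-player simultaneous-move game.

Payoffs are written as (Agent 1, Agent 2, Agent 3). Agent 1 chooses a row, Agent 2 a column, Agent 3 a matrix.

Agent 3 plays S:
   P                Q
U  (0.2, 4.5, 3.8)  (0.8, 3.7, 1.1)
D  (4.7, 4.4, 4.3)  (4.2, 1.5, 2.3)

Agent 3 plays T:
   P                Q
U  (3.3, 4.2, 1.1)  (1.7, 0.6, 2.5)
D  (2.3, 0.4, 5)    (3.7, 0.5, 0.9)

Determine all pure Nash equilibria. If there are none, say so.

none

For each strategy profile, look for a profitable unilateral deviation.
(U, P, S): Agent 1 can switch to D (0.2 → 4.7). Not NE.
(U, P, T): Agent 3 can switch to S (1.1 → 3.8). Not NE.
(U, Q, S): Agent 1 can switch to D (0.8 → 4.2). Not NE.
(U, Q, T): Agent 1 can switch to D (1.7 → 3.7). Not NE.
(D, P, S): Agent 3 can switch to T (4.3 → 5). Not NE.
(D, P, T): Agent 1 can switch to U (2.3 → 3.3). Not NE.
(D, Q, S): Agent 2 can switch to P (1.5 → 4.4). Not NE.
(D, Q, T): Agent 3 can switch to S (0.9 → 2.3). Not NE.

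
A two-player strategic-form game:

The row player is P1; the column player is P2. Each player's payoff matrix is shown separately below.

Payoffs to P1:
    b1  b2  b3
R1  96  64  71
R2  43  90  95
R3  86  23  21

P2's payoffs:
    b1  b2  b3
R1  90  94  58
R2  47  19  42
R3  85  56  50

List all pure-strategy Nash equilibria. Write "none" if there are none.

P1 against b1: payoffs 96, 43, 86 → best response R1.
P1 against b2: payoffs 64, 90, 23 → best response R2.
P1 against b3: payoffs 71, 95, 21 → best response R2.
P2 against R1: payoffs 90, 94, 58 → best response b2.
P2 against R2: payoffs 47, 19, 42 → best response b1.
P2 against R3: payoffs 85, 56, 50 → best response b1.
No profile is a mutual best response for all players.

none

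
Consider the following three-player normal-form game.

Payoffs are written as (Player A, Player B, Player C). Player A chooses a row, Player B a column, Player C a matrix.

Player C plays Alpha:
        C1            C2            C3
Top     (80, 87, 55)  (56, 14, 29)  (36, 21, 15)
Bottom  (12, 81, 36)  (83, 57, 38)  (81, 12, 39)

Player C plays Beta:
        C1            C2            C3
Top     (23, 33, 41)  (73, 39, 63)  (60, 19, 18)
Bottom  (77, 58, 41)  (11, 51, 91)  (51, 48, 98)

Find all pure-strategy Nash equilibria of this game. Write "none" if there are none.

The pure Nash equilibria are (Top, C1, Alpha); (Top, C2, Beta); (Bottom, C1, Beta).

Player A against (C1, Alpha): payoffs 80, 12 → best response Top.
Player A against (C1, Beta): payoffs 23, 77 → best response Bottom.
Player A against (C2, Alpha): payoffs 56, 83 → best response Bottom.
Player A against (C2, Beta): payoffs 73, 11 → best response Top.
Player A against (C3, Alpha): payoffs 36, 81 → best response Bottom.
Player A against (C3, Beta): payoffs 60, 51 → best response Top.
Player B against (Top, Alpha): payoffs 87, 14, 21 → best response C1.
Player B against (Top, Beta): payoffs 33, 39, 19 → best response C2.
Player B against (Bottom, Alpha): payoffs 81, 57, 12 → best response C1.
Player B against (Bottom, Beta): payoffs 58, 51, 48 → best response C1.
Player C against (Top, C1): payoffs 55, 41 → best response Alpha.
Player C against (Top, C2): payoffs 29, 63 → best response Beta.
Player C against (Top, C3): payoffs 15, 18 → best response Beta.
Player C against (Bottom, C1): payoffs 36, 41 → best response Beta.
Player C against (Bottom, C2): payoffs 38, 91 → best response Beta.
Player C against (Bottom, C3): payoffs 39, 98 → best response Beta.
Mutual best responses: (Top, C1, Alpha); (Top, C2, Beta); (Bottom, C1, Beta).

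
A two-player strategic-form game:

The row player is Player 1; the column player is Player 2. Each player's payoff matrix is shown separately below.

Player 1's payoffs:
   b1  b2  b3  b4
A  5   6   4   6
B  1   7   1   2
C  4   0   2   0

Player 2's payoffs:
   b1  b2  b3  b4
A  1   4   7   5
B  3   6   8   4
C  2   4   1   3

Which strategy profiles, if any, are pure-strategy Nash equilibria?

Check each profile: it is a Nash equilibrium iff no player can strictly gain by switching unilaterally.
(A, b1): Player 2 can switch to b2 (1 → 4). Not NE.
(A, b2): Player 1 can switch to B (6 → 7). Not NE.
(A, b3): Player 1 gets 4, best alternative 2; Player 2 gets 7, best alternative 5. No profitable deviation — NE.
(A, b4): Player 2 can switch to b3 (5 → 7). Not NE.
(B, b1): Player 1 can switch to A (1 → 5). Not NE.
(B, b2): Player 2 can switch to b3 (6 → 8). Not NE.
(B, b3): Player 1 can switch to A (1 → 4). Not NE.
(B, b4): Player 1 can switch to A (2 → 6). Not NE.
(C, b1): Player 1 can switch to A (4 → 5). Not NE.
(The remaining 3 profiles each have a profitable deviation by the same check.)

Pure NE: (A, b3)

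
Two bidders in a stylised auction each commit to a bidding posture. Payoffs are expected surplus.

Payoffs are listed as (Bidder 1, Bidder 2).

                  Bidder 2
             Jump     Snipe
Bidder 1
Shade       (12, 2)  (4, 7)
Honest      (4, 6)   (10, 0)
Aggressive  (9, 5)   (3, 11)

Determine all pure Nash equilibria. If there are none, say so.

For each strategy profile, look for a profitable unilateral deviation.
(Shade, Jump): Bidder 2 can switch to Snipe (2 → 7). Not NE.
(Shade, Snipe): Bidder 1 can switch to Honest (4 → 10). Not NE.
(Honest, Jump): Bidder 1 can switch to Shade (4 → 12). Not NE.
(Honest, Snipe): Bidder 2 can switch to Jump (0 → 6). Not NE.
(Aggressive, Jump): Bidder 1 can switch to Shade (9 → 12). Not NE.
(Aggressive, Snipe): Bidder 1 can switch to Shade (3 → 4). Not NE.

There is no pure-strategy Nash equilibrium.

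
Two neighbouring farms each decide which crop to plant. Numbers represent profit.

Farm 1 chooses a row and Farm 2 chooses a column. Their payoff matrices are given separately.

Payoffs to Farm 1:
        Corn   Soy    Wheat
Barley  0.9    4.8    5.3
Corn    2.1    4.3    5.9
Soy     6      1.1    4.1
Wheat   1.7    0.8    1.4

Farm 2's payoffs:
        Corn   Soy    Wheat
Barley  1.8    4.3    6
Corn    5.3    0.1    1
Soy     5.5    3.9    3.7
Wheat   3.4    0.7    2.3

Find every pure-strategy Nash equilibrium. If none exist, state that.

Pure NE: (Soy, Corn)

For each player, find the best response to each opponent profile; mutual best responses are the pure NE.
Farm 1 against Corn: payoffs 0.9, 2.1, 6, 1.7 → best response Soy.
Farm 1 against Soy: payoffs 4.8, 4.3, 1.1, 0.8 → best response Barley.
Farm 1 against Wheat: payoffs 5.3, 5.9, 4.1, 1.4 → best response Corn.
Farm 2 against Barley: payoffs 1.8, 4.3, 6 → best response Wheat.
Farm 2 against Corn: payoffs 5.3, 0.1, 1 → best response Corn.
Farm 2 against Soy: payoffs 5.5, 3.9, 3.7 → best response Corn.
Farm 2 against Wheat: payoffs 3.4, 0.7, 2.3 → best response Corn.
Mutual best responses: (Soy, Corn).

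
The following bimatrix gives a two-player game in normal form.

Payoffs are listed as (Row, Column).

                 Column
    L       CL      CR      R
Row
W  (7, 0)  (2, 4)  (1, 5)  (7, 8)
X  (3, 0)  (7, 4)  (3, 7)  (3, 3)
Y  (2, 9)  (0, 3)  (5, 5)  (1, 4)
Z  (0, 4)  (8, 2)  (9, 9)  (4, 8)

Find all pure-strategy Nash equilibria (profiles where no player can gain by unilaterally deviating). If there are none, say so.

(W, L): Column can switch to CL (0 → 4). Not NE.
(W, CL): Row can switch to X (2 → 7). Not NE.
(W, CR): Row can switch to X (1 → 3). Not NE.
(W, R): Row gets 7, best alternative 4; Column gets 8, best alternative 5. No profitable deviation — NE.
(X, L): Row can switch to W (3 → 7). Not NE.
(X, CL): Row can switch to Z (7 → 8). Not NE.
(X, CR): Row can switch to Y (3 → 5). Not NE.
(X, R): Row can switch to W (3 → 7). Not NE.
(Y, L): Row can switch to W (2 → 7). Not NE.
(Y, CL): Row can switch to W (0 → 2). Not NE.
(Y, CR): Row can switch to Z (5 → 9). Not NE.
(Z, CR): Row gets 9, best alternative 5; Column gets 9, best alternative 8. No profitable deviation — NE.
(The remaining 4 profiles each have a profitable deviation by the same check.)

Pure-strategy Nash equilibria: (W, R) and (Z, CR)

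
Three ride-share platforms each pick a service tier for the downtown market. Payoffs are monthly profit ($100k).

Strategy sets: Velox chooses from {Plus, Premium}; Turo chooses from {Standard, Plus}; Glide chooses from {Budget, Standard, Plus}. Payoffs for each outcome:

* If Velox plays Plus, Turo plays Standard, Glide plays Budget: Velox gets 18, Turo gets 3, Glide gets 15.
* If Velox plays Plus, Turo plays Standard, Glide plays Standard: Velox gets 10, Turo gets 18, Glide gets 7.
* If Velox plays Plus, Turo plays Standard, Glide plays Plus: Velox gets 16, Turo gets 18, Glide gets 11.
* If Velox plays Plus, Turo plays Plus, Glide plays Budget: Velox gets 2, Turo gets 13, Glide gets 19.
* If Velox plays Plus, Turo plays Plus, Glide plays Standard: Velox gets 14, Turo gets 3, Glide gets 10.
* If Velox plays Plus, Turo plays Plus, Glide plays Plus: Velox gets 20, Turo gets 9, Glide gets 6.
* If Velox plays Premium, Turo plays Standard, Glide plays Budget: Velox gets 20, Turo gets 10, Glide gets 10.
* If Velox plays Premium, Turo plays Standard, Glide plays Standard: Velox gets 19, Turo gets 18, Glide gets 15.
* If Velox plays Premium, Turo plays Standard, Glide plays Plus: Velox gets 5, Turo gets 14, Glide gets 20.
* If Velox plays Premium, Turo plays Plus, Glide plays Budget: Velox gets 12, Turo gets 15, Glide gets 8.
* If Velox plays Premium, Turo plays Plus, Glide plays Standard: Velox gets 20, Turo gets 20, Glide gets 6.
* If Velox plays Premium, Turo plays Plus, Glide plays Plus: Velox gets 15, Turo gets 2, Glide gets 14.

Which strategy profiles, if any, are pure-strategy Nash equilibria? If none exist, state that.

This game has no pure Nash equilibrium.

Mark each player's best response to every combination of opponents' strategies; a profile where every player is best-responding is a pure Nash equilibrium.
Velox against (Standard, Budget): payoffs 18, 20 → best response Premium.
Velox against (Standard, Standard): payoffs 10, 19 → best response Premium.
Velox against (Standard, Plus): payoffs 16, 5 → best response Plus.
Velox against (Plus, Budget): payoffs 2, 12 → best response Premium.
Velox against (Plus, Standard): payoffs 14, 20 → best response Premium.
Velox against (Plus, Plus): payoffs 20, 15 → best response Plus.
Turo against (Plus, Budget): payoffs 3, 13 → best response Plus.
Turo against (Plus, Standard): payoffs 18, 3 → best response Standard.
Turo against (Plus, Plus): payoffs 18, 9 → best response Standard.
Turo against (Premium, Budget): payoffs 10, 15 → best response Plus.
Turo against (Premium, Standard): payoffs 18, 20 → best response Plus.
Turo against (Premium, Plus): payoffs 14, 2 → best response Standard.
Glide against (Plus, Standard): payoffs 15, 7, 11 → best response Budget.
Glide against (Plus, Plus): payoffs 19, 10, 6 → best response Budget.
Glide against (Premium, Standard): payoffs 10, 15, 20 → best response Plus.
Glide against (Premium, Plus): payoffs 8, 6, 14 → best response Plus.
No profile is a mutual best response for all players.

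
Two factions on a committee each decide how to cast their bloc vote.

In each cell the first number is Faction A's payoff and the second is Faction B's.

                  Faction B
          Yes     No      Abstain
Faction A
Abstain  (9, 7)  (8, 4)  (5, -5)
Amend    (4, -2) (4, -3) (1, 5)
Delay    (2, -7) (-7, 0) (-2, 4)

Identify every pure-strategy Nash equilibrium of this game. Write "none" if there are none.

The unique pure-strategy Nash equilibrium is (Abstain, Yes).

Faction A against Yes: payoffs 9, 4, 2 → best response Abstain.
Faction A against No: payoffs 8, 4, -7 → best response Abstain.
Faction A against Abstain: payoffs 5, 1, -2 → best response Abstain.
Faction B against Abstain: payoffs 7, 4, -5 → best response Yes.
Faction B against Amend: payoffs -2, -3, 5 → best response Abstain.
Faction B against Delay: payoffs -7, 0, 4 → best response Abstain.
Mutual best responses: (Abstain, Yes).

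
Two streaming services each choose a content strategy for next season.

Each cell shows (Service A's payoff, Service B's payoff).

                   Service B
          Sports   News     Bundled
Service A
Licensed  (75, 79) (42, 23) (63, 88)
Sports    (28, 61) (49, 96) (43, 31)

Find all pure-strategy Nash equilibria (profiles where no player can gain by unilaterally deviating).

Pure-strategy Nash equilibria: (Licensed, Bundled); (Sports, News)

Mark each player's best response to every combination of opponents' strategies; a profile where every player is best-responding is a pure Nash equilibrium.
Service A against Sports: payoffs 75, 28 → best response Licensed.
Service A against News: payoffs 42, 49 → best response Sports.
Service A against Bundled: payoffs 63, 43 → best response Licensed.
Service B against Licensed: payoffs 79, 23, 88 → best response Bundled.
Service B against Sports: payoffs 61, 96, 31 → best response News.
Mutual best responses: (Licensed, Bundled); (Sports, News).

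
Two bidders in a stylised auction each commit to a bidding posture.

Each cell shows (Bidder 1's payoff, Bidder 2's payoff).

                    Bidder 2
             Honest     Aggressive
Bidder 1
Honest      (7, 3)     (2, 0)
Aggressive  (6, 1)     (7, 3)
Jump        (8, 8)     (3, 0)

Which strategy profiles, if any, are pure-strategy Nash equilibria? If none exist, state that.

(Aggressive, Aggressive), (Jump, Honest)

Check each profile: it is a Nash equilibrium iff no player can strictly gain by switching unilaterally.
(Honest, Honest): Bidder 1 can switch to Jump (7 → 8). Not NE.
(Honest, Aggressive): Bidder 1 can switch to Aggressive (2 → 7). Not NE.
(Aggressive, Honest): Bidder 1 can switch to Honest (6 → 7). Not NE.
(Aggressive, Aggressive): Bidder 1 gets 7, best alternative 3; Bidder 2 gets 3, best alternative 1. No profitable deviation — NE.
(Jump, Honest): Bidder 1 gets 8, best alternative 7; Bidder 2 gets 8, best alternative 0. No profitable deviation — NE.
(Jump, Aggressive): Bidder 1 can switch to Aggressive (3 → 7). Not NE.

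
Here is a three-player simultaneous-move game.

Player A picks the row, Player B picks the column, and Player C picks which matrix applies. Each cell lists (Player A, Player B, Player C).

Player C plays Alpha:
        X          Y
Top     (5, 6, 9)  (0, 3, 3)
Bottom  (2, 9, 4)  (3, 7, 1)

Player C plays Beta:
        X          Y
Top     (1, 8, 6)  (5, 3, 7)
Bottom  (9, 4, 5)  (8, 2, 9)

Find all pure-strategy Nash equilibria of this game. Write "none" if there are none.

Player A against (X, Alpha): payoffs 5, 2 → best response Top.
Player A against (X, Beta): payoffs 1, 9 → best response Bottom.
Player A against (Y, Alpha): payoffs 0, 3 → best response Bottom.
Player A against (Y, Beta): payoffs 5, 8 → best response Bottom.
Player B against (Top, Alpha): payoffs 6, 3 → best response X.
Player B against (Top, Beta): payoffs 8, 3 → best response X.
Player B against (Bottom, Alpha): payoffs 9, 7 → best response X.
Player B against (Bottom, Beta): payoffs 4, 2 → best response X.
Player C against (Top, X): payoffs 9, 6 → best response Alpha.
Player C against (Top, Y): payoffs 3, 7 → best response Beta.
Player C against (Bottom, X): payoffs 4, 5 → best response Beta.
Player C against (Bottom, Y): payoffs 1, 9 → best response Beta.
Mutual best responses: (Top, X, Alpha); (Bottom, X, Beta).

(Top, X, Alpha) and (Bottom, X, Beta)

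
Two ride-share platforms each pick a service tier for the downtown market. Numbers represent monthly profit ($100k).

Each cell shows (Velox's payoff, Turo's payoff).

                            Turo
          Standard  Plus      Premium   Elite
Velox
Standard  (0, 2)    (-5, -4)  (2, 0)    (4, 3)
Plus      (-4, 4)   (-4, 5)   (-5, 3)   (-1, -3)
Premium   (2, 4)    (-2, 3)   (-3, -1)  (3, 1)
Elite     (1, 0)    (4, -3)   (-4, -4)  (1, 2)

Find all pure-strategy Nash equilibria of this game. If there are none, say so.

The pure Nash equilibria are (Standard, Elite), (Premium, Standard).

(Standard, Standard): Velox can switch to Premium (0 → 2). Not NE.
(Standard, Plus): Velox can switch to Plus (-5 → -4). Not NE.
(Standard, Premium): Turo can switch to Standard (0 → 2). Not NE.
(Standard, Elite): Velox gets 4, best alternative 3; Turo gets 3, best alternative 2. No profitable deviation — NE.
(Plus, Standard): Velox can switch to Standard (-4 → 0). Not NE.
(Plus, Plus): Velox can switch to Premium (-4 → -2). Not NE.
(Plus, Premium): Velox can switch to Standard (-5 → 2). Not NE.
(Plus, Elite): Velox can switch to Standard (-1 → 4). Not NE.
(Premium, Standard): Velox gets 2, best alternative 1; Turo gets 4, best alternative 3. No profitable deviation — NE.
(Premium, Plus): Velox can switch to Elite (-2 → 4). Not NE.
(Premium, Premium): Velox can switch to Standard (-3 → 2). Not NE.
(Premium, Elite): Velox can switch to Standard (3 → 4). Not NE.
(The remaining 4 profiles each have a profitable deviation by the same check.)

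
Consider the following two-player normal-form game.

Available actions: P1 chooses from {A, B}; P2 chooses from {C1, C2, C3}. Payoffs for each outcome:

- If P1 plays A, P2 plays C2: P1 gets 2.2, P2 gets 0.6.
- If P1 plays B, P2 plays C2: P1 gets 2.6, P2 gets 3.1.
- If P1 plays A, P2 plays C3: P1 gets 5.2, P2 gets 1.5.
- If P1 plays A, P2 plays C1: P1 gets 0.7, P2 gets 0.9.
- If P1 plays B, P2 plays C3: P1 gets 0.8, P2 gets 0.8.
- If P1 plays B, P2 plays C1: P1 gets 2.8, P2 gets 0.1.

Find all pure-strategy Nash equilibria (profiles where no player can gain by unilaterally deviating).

Pure-strategy Nash equilibria: (A, C3); (B, C2)

Mark each player's best response to every combination of opponents' strategies; a profile where every player is best-responding is a pure Nash equilibrium.
P1 against C1: payoffs 0.7, 2.8 → best response B.
P1 against C2: payoffs 2.2, 2.6 → best response B.
P1 against C3: payoffs 5.2, 0.8 → best response A.
P2 against A: payoffs 0.9, 0.6, 1.5 → best response C3.
P2 against B: payoffs 0.1, 3.1, 0.8 → best response C2.
Mutual best responses: (A, C3); (B, C2).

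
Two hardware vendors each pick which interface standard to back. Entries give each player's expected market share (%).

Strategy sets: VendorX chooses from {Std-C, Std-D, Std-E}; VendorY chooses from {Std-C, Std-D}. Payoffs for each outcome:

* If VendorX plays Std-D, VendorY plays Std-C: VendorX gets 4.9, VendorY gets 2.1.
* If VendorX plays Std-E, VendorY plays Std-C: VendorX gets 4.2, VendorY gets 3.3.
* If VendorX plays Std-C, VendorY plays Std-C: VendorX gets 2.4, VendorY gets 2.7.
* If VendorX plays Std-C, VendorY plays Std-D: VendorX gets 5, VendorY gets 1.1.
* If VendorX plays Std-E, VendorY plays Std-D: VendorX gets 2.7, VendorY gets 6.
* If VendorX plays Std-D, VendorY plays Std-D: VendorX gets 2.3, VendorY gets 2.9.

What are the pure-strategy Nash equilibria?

VendorX against Std-C: payoffs 2.4, 4.9, 4.2 → best response Std-D.
VendorX against Std-D: payoffs 5, 2.3, 2.7 → best response Std-C.
VendorY against Std-C: payoffs 2.7, 1.1 → best response Std-C.
VendorY against Std-D: payoffs 2.1, 2.9 → best response Std-D.
VendorY against Std-E: payoffs 3.3, 6 → best response Std-D.
No profile is a mutual best response for all players.

No pure-strategy Nash equilibrium.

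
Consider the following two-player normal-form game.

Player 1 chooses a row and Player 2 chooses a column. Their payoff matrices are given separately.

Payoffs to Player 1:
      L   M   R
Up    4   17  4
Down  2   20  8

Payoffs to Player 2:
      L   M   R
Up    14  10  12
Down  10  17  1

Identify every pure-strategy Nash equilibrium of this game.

For each strategy profile, look for a profitable unilateral deviation.
(Up, L): Player 1 gets 4, best alternative 2; Player 2 gets 14, best alternative 12. No profitable deviation — NE.
(Up, M): Player 1 can switch to Down (17 → 20). Not NE.
(Up, R): Player 1 can switch to Down (4 → 8). Not NE.
(Down, L): Player 1 can switch to Up (2 → 4). Not NE.
(Down, M): Player 1 gets 20, best alternative 17; Player 2 gets 17, best alternative 10. No profitable deviation — NE.
(Down, R): Player 2 can switch to L (1 → 10). Not NE.

Pure-strategy Nash equilibria: (Up, L), (Down, M)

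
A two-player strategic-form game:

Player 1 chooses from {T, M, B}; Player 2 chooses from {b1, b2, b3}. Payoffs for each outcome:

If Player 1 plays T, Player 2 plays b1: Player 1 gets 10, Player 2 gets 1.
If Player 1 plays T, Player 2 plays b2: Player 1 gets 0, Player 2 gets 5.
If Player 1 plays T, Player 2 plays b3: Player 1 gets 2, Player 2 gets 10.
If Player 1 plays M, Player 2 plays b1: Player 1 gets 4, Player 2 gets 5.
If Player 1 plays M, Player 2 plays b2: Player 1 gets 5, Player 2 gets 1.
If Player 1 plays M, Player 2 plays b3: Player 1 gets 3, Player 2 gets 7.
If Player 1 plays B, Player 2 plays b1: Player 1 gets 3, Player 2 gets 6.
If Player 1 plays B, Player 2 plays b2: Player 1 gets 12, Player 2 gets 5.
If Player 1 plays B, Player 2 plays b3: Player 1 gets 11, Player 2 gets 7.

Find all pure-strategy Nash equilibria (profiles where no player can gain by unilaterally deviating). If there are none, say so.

Player 1 against b1: payoffs 10, 4, 3 → best response T.
Player 1 against b2: payoffs 0, 5, 12 → best response B.
Player 1 against b3: payoffs 2, 3, 11 → best response B.
Player 2 against T: payoffs 1, 5, 10 → best response b3.
Player 2 against M: payoffs 5, 1, 7 → best response b3.
Player 2 against B: payoffs 6, 5, 7 → best response b3.
Mutual best responses: (B, b3).

Pure NE: (B, b3)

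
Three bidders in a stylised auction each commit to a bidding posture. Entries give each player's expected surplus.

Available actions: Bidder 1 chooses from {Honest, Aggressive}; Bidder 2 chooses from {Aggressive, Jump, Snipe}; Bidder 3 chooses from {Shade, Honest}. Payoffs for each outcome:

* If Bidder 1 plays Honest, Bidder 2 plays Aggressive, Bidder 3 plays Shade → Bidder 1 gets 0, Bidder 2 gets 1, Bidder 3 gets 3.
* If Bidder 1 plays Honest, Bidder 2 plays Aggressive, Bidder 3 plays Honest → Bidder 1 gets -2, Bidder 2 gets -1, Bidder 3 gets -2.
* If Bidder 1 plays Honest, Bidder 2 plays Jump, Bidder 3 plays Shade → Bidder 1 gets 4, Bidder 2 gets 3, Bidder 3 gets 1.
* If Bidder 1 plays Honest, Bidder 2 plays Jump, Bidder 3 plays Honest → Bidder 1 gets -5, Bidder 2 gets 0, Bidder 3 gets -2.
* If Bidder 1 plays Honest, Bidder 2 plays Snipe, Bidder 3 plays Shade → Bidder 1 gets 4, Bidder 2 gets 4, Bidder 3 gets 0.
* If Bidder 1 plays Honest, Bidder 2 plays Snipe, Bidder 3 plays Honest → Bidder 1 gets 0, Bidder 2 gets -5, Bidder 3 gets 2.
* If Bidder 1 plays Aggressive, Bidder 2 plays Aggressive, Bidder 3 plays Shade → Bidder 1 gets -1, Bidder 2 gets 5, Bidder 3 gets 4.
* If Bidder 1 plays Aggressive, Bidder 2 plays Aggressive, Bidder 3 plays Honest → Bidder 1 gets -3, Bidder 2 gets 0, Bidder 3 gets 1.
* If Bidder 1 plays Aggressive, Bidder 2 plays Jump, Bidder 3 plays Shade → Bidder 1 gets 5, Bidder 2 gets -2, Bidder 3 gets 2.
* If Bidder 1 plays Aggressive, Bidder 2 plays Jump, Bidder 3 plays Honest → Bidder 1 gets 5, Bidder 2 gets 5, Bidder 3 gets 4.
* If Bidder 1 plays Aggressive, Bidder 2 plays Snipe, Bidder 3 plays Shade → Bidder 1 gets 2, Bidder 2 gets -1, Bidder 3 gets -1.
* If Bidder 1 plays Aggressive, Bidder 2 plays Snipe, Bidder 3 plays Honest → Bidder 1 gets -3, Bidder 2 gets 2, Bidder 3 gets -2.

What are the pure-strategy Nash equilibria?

Mark each player's best response to every combination of opponents' strategies; a profile where every player is best-responding is a pure Nash equilibrium.
Bidder 1 against (Aggressive, Shade): payoffs 0, -1 → best response Honest.
Bidder 1 against (Aggressive, Honest): payoffs -2, -3 → best response Honest.
Bidder 1 against (Jump, Shade): payoffs 4, 5 → best response Aggressive.
Bidder 1 against (Jump, Honest): payoffs -5, 5 → best response Aggressive.
Bidder 1 against (Snipe, Shade): payoffs 4, 2 → best response Honest.
Bidder 1 against (Snipe, Honest): payoffs 0, -3 → best response Honest.
Bidder 2 against (Honest, Shade): payoffs 1, 3, 4 → best response Snipe.
Bidder 2 against (Honest, Honest): payoffs -1, 0, -5 → best response Jump.
Bidder 2 against (Aggressive, Shade): payoffs 5, -2, -1 → best response Aggressive.
Bidder 2 against (Aggressive, Honest): payoffs 0, 5, 2 → best response Jump.
Bidder 3 against (Honest, Aggressive): payoffs 3, -2 → best response Shade.
Bidder 3 against (Honest, Jump): payoffs 1, -2 → best response Shade.
Bidder 3 against (Honest, Snipe): payoffs 0, 2 → best response Honest.
Bidder 3 against (Aggressive, Aggressive): payoffs 4, 1 → best response Shade.
Bidder 3 against (Aggressive, Jump): payoffs 2, 4 → best response Honest.
Bidder 3 against (Aggressive, Snipe): payoffs -1, -2 → best response Shade.
Mutual best responses: (Aggressive, Jump, Honest).

(Aggressive, Jump, Honest)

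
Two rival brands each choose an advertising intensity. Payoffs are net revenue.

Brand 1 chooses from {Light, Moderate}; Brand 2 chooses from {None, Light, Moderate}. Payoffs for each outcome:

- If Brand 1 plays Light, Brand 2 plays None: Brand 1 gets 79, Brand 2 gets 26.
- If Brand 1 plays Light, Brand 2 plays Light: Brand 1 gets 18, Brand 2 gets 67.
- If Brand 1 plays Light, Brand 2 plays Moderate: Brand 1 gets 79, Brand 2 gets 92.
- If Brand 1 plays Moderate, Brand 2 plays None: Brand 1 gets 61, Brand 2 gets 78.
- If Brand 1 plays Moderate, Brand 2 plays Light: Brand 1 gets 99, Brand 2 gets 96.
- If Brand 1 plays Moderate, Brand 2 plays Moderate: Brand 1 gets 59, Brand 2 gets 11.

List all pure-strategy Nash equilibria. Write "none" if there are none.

(Light, None): Brand 2 can switch to Light (26 → 67). Not NE.
(Light, Light): Brand 1 can switch to Moderate (18 → 99). Not NE.
(Light, Moderate): Brand 1 gets 79, best alternative 59; Brand 2 gets 92, best alternative 67. No profitable deviation — NE.
(Moderate, None): Brand 1 can switch to Light (61 → 79). Not NE.
(Moderate, Light): Brand 1 gets 99, best alternative 18; Brand 2 gets 96, best alternative 78. No profitable deviation — NE.
(Moderate, Moderate): Brand 1 can switch to Light (59 → 79). Not NE.

The pure Nash equilibria are (Light, Moderate) and (Moderate, Light).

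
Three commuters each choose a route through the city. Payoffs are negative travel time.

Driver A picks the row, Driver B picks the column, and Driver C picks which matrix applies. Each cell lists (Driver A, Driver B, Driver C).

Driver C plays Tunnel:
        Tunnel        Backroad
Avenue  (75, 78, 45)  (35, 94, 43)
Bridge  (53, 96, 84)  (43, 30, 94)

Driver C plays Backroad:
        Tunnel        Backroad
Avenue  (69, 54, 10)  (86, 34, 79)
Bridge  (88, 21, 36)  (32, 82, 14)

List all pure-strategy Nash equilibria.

Driver A against (Tunnel, Tunnel): payoffs 75, 53 → best response Avenue.
Driver A against (Tunnel, Backroad): payoffs 69, 88 → best response Bridge.
Driver A against (Backroad, Tunnel): payoffs 35, 43 → best response Bridge.
Driver A against (Backroad, Backroad): payoffs 86, 32 → best response Avenue.
Driver B against (Avenue, Tunnel): payoffs 78, 94 → best response Backroad.
Driver B against (Avenue, Backroad): payoffs 54, 34 → best response Tunnel.
Driver B against (Bridge, Tunnel): payoffs 96, 30 → best response Tunnel.
Driver B against (Bridge, Backroad): payoffs 21, 82 → best response Backroad.
Driver C against (Avenue, Tunnel): payoffs 45, 10 → best response Tunnel.
Driver C against (Avenue, Backroad): payoffs 43, 79 → best response Backroad.
Driver C against (Bridge, Tunnel): payoffs 84, 36 → best response Tunnel.
Driver C against (Bridge, Backroad): payoffs 94, 14 → best response Tunnel.
No profile is a mutual best response for all players.

This game has no pure Nash equilibrium.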